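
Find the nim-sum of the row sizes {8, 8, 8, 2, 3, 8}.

1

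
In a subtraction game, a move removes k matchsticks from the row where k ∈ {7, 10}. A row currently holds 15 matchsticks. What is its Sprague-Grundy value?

2

Compute g(0), g(1), … for moves {7, 10}:
k:     0  1  2  3  4  5  6  7  8  9 10 11 12 13 14 15
g(k):  0  0  0  0  0  0  0  1  1  1  1  1  1  1  2  2
So g(15) = 2.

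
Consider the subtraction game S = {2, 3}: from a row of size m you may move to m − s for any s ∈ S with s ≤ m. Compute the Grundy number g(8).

1

Grundy values for subtraction set {2, 3}:
k:     0  1  2  3  4  5  6  7  8
g(k):  0  0  1  1  2  0  0  1  1
So g(8) = 1.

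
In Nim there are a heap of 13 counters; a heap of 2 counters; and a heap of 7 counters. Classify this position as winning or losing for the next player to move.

Winning position

Bitwise XOR of the heap sizes:
  1101  (13)
  0010  (2)
  0111  (7)
  ----
  1000  (8)
The nim-sum is 8 ≠ 0, so this is an N-position: the player to move can win.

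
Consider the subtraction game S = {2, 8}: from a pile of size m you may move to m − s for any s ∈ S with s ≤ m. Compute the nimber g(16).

Build the Grundy sequence with g(k) = mex{g(k−s) : s ∈ {2, 8}, s ≤ k}:
k:     0  1  2  3  4  5  6  7  8  9 10 11 12 13 14 15 16
g(k):  0  0  1  1  0  0  1  1  2  2  0  0  1  1  0  0  1
So g(16) = 1.

1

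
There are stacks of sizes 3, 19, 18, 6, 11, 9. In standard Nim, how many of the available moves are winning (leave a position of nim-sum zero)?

In binary:
  00011  (3)
  10011  (19)
  10010  (18)
  00110  (6)
  01011  (11)
  01001  (9)
  -----
  00110  (6)
The overall nim-sum is X = 6. A stack of size p has a winning move iff p XOR X < p (reduce it to p XOR X).
  3: 3 XOR 6 = 5 ≥ 3 — no move.
  19: 19 XOR 6 = 21 ≥ 19 — no move.
  18: 18 XOR 6 = 20 ≥ 18 — no move.
  6: 6 XOR 6 = 0 < 6 — winning move (to 0).
  11: 11 XOR 6 = 13 ≥ 11 — no move.
  9: 9 XOR 6 = 15 ≥ 9 — no move.
That gives 1 winning move.

1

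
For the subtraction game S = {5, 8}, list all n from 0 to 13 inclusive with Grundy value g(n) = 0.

Build the Grundy sequence with g(k) = mex{g(k−s) : s ∈ {5, 8}, s ≤ k}:
k:     0  1  2  3  4  5  6  7  8  9 10 11 12 13
g(k):  0  0  0  0  0  1  1  1  1  1  2  2  2  0
The P-positions (g = 0) in 0..13 are 0, 1, 2, 3, 4, 13.

0, 1, 2, 3, 4, 13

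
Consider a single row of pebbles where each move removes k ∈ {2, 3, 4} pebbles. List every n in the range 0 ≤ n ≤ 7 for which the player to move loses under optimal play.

0, 1, 6, 7

Build the Grundy sequence with g(k) = mex{g(k−s) : s ∈ {2, 3, 4}, s ≤ k}:
g(0) = mex{} = 0
g(1) = mex{} = 0
g(2) = mex{0} = 1
g(3) = mex{0} = 1
g(4) = mex{0,1} = 2
g(5) = mex{0,1} = 2
g(6) = mex{1,2} = 0
g(7) = mex{1,2} = 0
The P-positions (g = 0) in 0..7 are 0, 1, 6, 7.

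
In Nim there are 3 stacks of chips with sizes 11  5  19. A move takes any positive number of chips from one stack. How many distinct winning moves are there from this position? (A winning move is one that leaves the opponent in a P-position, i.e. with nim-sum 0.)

1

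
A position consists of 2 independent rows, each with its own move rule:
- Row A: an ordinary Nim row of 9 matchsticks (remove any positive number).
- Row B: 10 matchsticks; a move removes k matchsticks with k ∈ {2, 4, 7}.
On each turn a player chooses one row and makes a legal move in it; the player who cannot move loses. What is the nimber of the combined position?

Row A is a plain Nim row of size 9, so its Grundy value is 9.
Build the Grundy sequence for row B with g(k) = mex{g(k−s) : s ∈ {2, 4, 7}, s ≤ k}:
g(0) = mex{} = 0
g(1) = mex{} = 0
g(2) = mex{0} = 1
g(3) = mex{0} = 1
g(4) = mex{0,1} = 2
g(5) = mex{0,1} = 2
g(6) = mex{1,2} = 0
g(7) = mex{0,1,2} = 3
g(8) = mex{0,2} = 1
g(9) = mex{1,2,3} = 0
g(10) = mex{0,1} = 2
So g(10) = 2.
By the Sprague-Grundy theorem, the Grundy value of a sum of independent games is the XOR of the component values.
Combined value = 9 ⊕ 2 = 11.

11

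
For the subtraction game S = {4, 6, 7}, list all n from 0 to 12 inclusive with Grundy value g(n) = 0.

0, 1, 2, 3, 11, 12

Grundy values for subtraction set {4, 6, 7}:
k:     0  1  2  3  4  5  6  7  8  9 10 11 12
g(k):  0  0  0  0  1  1  1  1  2  2  2  0  0
The P-positions (g = 0) in 0..12 are 0, 1, 2, 3, 11, 12.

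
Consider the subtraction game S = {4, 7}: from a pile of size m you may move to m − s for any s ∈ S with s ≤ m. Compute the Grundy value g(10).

2

Grundy values for subtraction set {4, 7}:
k:     0  1  2  3  4  5  6  7  8  9 10
g(k):  0  0  0  0  1  1  1  1  2  2  2
So g(10) = 2.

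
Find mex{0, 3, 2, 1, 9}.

4

The values 0, 1, 2, 3 are all present; 4 is the first non-negative integer missing from the set.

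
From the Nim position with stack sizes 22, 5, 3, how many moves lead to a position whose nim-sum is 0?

Nim-sum: 22 ⊕ 5 ⊕ 3 = 16.
The overall nim-sum is X = 16. A stack of size p has a winning move iff p XOR X < p (reduce it to p XOR X).
  22: 22 XOR 16 = 6 < 22 — winning move (to 6).
  5: 5 XOR 16 = 21 ≥ 5 — no move.
  3: 3 XOR 16 = 19 ≥ 3 — no move.
That gives 1 winning move.

1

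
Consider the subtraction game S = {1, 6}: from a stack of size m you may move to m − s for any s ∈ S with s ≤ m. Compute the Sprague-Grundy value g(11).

Compute g(0), g(1), … for moves {1, 6}:
k:     0  1  2  3  4  5  6  7  8  9 10 11
g(k):  0  1  0  1  0  1  2  0  1  0  1  0
So g(11) = 0.

0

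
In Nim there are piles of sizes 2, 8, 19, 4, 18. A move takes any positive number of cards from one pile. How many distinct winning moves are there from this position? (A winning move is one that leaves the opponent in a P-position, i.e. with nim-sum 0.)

Nim-sum: 2 ⊕ 8 ⊕ 19 ⊕ 4 ⊕ 18 = 15.
The overall nim-sum is X = 15. A pile of size p has a winning move iff p XOR X < p (reduce it to p XOR X).
  2: 2 XOR 15 = 13 ≥ 2 — no move.
  8: 8 XOR 15 = 7 < 8 — winning move (to 7).
  19: 19 XOR 15 = 28 ≥ 19 — no move.
  4: 4 XOR 15 = 11 ≥ 4 — no move.
  18: 18 XOR 15 = 29 ≥ 18 — no move.
That gives 1 winning move.

1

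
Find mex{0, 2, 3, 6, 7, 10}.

1

0 is in the set but 1 is not, so the mex is 1.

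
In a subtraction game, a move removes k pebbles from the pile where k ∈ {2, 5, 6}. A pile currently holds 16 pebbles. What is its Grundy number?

Grundy values for subtraction set {2, 5, 6}:
k:     0  1  2  3  4  5  6  7  8  9 10 11 12 13 14 15 16
g(k):  0  0  1  1  0  2  1  3  0  2  1  0  0  1  1  0  2
So g(16) = 2.

2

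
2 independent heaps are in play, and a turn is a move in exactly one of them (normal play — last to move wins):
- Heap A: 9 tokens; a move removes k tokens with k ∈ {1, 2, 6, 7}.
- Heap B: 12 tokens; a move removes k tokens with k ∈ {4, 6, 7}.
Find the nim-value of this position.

Build the Grundy sequence for heap A with g(k) = mex{g(k−s) : s ∈ {1, 2, 6, 7}, s ≤ k}:
k:     0  1  2  3  4  5  6  7  8  9
g(k):  0  1  2  0  1  2  3  4  0  1
So g(9) = 1.
Build the Grundy sequence for heap B with g(k) = mex{g(k−s) : s ∈ {4, 6, 7}, s ≤ k}:
k:     0  1  2  3  4  5  6  7  8  9 10 11 12
g(k):  0  0  0  0  1  1  1  1  2  2  2  0  0
So g(12) = 0.
By the Sprague-Grundy theorem, the Grundy value of a sum of independent games is the XOR of the component values.
Combined value = 1 ⊕ 0 = 1.

1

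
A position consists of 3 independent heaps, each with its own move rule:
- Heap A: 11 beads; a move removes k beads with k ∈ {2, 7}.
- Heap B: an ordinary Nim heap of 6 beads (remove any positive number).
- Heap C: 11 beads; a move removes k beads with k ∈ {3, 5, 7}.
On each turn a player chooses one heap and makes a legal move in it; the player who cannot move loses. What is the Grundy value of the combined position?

Build the Grundy sequence for heap A with g(k) = mex{g(k−s) : s ∈ {2, 7}, s ≤ k}:
g(0) = mex{} = 0
g(1) = mex{} = 0
g(2) = mex{0} = 1
g(3) = mex{0} = 1
g(4) = mex{1} = 0
g(5) = mex{1} = 0
g(6) = mex{0} = 1
g(7) = mex{0} = 1
g(8) = mex{0,1} = 2
g(9) = mex{1} = 0
g(10) = mex{1,2} = 0
g(11) = mex{0} = 1
So g(11) = 1.
Heap B is a plain Nim heap of size 6, so its Grundy value is 6.
Grundy values for heap C (subtraction set {3, 5, 7}):
g(0) = mex{} = 0
g(1) = mex{} = 0
g(2) = mex{} = 0
g(3) = mex{0} = 1
g(4) = mex{0} = 1
g(5) = mex{0} = 1
g(6) = mex{0,1} = 2
g(7) = mex{0,1} = 2
g(8) = mex{0,1} = 2
g(9) = mex{0,1,2} = 3
g(10) = mex{1,2} = 0
g(11) = mex{1,2} = 0
So g(11) = 0.
By the Sprague-Grundy theorem, the Grundy value of a sum of independent games is the XOR of the component values.
Combined value = 1 ⊕ 6 ⊕ 0 = 7.

7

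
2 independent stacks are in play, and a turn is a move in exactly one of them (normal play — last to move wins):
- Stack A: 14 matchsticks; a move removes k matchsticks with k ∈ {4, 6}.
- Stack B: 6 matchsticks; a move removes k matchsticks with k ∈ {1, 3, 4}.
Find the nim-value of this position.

3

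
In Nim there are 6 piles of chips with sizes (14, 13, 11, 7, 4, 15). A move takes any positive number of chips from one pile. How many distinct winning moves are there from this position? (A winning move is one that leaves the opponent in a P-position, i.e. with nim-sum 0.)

5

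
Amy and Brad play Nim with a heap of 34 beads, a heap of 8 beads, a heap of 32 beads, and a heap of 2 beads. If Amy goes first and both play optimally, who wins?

Amy wins

Compute the nim-sum pairwise:
34 ^ 8 = 42
42 ^ 32 = 10
10 ^ 2 = 8
The nim-sum is 8 ≠ 0, so this is an N-position: the player to move can win; Amy has a winning move.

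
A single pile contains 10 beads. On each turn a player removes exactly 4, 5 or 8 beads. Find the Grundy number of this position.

2

Compute g(0), g(1), … for moves {4, 5, 8}:
k:     0  1  2  3  4  5  6  7  8  9 10
g(k):  0  0  0  0  1  1  1  1  2  2  2
So g(10) = 2.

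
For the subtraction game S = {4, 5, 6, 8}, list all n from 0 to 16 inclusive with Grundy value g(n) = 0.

0, 1, 2, 3, 12, 13, 14, 15

Grundy values for subtraction set {4, 5, 6, 8}:
k:     0  1  2  3  4  5  6  7  8  9 10 11 12 13 14 15 16
g(k):  0  0  0  0  1  1  1  1  2  2  2  2  0  0  0  0  1
The P-positions (g = 0) in 0..16 are 0, 1, 2, 3, 12, 13, 14, 15.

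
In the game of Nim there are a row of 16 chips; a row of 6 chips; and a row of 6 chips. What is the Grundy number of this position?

Nim-sum: 16 ⊕ 6 ⊕ 6 = 16.

16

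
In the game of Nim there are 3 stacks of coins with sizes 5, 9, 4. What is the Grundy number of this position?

8

Nim-sum: 5 ^ 9 ^ 4 = 8.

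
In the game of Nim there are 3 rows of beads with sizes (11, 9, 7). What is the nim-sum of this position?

5

Bitwise XOR of the heap sizes:
  1011  (11)
  1001  (9)
  0111  (7)
  ----
  0101  (5)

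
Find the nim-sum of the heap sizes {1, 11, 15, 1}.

In binary:
  0001  (1)
  1011  (11)
  1111  (15)
  0001  (1)
  ----
  0100  (4)

4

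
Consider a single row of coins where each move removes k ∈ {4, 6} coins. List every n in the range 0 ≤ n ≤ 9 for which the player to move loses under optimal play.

0, 1, 2, 3

Compute g(0), g(1), … for moves {4, 6}:
g(0) = mex{} = 0
g(1) = mex{} = 0
g(2) = mex{} = 0
g(3) = mex{} = 0
g(4) = mex{0} = 1
g(5) = mex{0} = 1
g(6) = mex{0} = 1
g(7) = mex{0} = 1
g(8) = mex{0,1} = 2
g(9) = mex{0,1} = 2
The P-positions (g = 0) in 0..9 are 0, 1, 2, 3.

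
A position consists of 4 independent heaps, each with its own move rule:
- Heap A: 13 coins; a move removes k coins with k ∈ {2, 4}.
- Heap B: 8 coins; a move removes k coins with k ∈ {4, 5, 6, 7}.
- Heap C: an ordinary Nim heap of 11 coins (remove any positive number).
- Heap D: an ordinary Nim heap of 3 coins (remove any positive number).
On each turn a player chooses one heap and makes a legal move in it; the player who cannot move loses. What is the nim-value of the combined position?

10

For heap A, compute g(0), g(1), … with moves {2, 4}:
g(0) = mex{} = 0
g(1) = mex{} = 0
g(2) = mex{0} = 1
g(3) = mex{0} = 1
g(4) = mex{0,1} = 2
g(5) = mex{0,1} = 2
g(6) = mex{1,2} = 0
g(7) = mex{1,2} = 0
g(8) = mex{0,2} = 1
g(9) = mex{0,2} = 1
g(10) = mex{0,1} = 2
g(11) = mex{0,1} = 2
g(12) = mex{1,2} = 0
g(13) = mex{1,2} = 0
So g(13) = 0.
Grundy values for heap B (subtraction set {4, 5, 6, 7}):
k:     0  1  2  3  4  5  6  7  8
g(k):  0  0  0  0  1  1  1  1  2
So g(8) = 2.
Heap C is a plain Nim heap of size 11, so its Grundy value is 11.
Heap D is a plain Nim heap of size 3, so its Grundy value is 3.
The value of a disjunctive sum is the nim-sum of the parts.
Combined value = 0 ⊕ 2 ⊕ 11 ⊕ 3 = 10.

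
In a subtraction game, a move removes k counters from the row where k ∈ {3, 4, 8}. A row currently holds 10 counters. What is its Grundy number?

Build the Grundy sequence with g(k) = mex{g(k−s) : s ∈ {3, 4, 8}, s ≤ k}:
k:     0  1  2  3  4  5  6  7  8  9 10
g(k):  0  0  0  1  1  1  2  0  2  3  1
So g(10) = 1.

1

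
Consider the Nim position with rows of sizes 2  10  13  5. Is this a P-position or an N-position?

Compute the nim-sum pairwise:
2 XOR 10 = 8
8 XOR 13 = 5
5 XOR 5 = 0
The nim-sum is 0, so this is a P-position: the player to move is in a losing position under optimal play.

P-position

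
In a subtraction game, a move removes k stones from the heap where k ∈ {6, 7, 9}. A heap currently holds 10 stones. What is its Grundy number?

1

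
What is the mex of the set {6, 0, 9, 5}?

0 is in the set but 1 is not, so the mex is 1.

1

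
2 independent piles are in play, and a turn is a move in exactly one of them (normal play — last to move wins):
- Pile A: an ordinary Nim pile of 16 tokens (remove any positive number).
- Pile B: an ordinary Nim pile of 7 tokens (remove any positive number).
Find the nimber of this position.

23

Pile A is a plain Nim pile of size 16, so its Grundy value is 16.
Pile B is a plain Nim pile of size 7, so its Grundy value is 7.
By the Sprague-Grundy theorem, the Grundy value of a sum of independent games is the XOR of the component values.
Combined value = 16 ⊕ 7 = 23.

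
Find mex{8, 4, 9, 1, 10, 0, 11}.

2

The values 0, 1 are all present; 2 is the first non-negative integer missing from the set.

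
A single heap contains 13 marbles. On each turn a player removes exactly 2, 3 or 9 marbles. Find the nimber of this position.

Compute g(0), g(1), … for moves {2, 3, 9}:
k:     0  1  2  3  4  5  6  7  8  9 10 11 12 13
g(k):  0  0  1  1  2  0  0  1  1  2  2  0  0  1
So g(13) = 1.

1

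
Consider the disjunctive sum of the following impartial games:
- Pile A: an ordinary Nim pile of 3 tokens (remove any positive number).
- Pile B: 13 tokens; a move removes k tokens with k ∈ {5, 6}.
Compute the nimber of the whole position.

Pile A is a plain Nim pile of size 3, so its Grundy value is 3.
Grundy values for pile B (subtraction set {5, 6}):
k:     0  1  2  3  4  5  6  7  8  9 10 11 12 13
g(k):  0  0  0  0  0  1  1  1  1  1  2  0  0  0
So g(13) = 0.
By the Sprague-Grundy theorem, the Grundy value of a sum of independent games is the XOR of the component values.
Combined value = 3 ⊕ 0 = 3.

3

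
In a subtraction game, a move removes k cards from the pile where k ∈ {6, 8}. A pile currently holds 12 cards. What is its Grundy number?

2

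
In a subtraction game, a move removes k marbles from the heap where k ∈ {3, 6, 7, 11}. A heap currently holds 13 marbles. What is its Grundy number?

Build the Grundy sequence with g(k) = mex{g(k−s) : s ∈ {3, 6, 7, 11}, s ≤ k}:
k:     0  1  2  3  4  5  6  7  8  9 10 11 12 13
g(k):  0  0  0  1  1  1  2  2  2  3  0  3  4  1
So g(13) = 1.

1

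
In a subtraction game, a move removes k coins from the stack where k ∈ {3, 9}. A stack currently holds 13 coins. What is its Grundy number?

Build the Grundy sequence with g(k) = mex{g(k−s) : s ∈ {3, 9}, s ≤ k}:
g(0) = mex{} = 0
g(1) = mex{} = 0
g(2) = mex{} = 0
g(3) = mex{0} = 1
g(4) = mex{0} = 1
g(5) = mex{0} = 1
g(6) = mex{1} = 0
g(7) = mex{1} = 0
g(8) = mex{1} = 0
g(9) = mex{0} = 1
g(10) = mex{0} = 1
g(11) = mex{0} = 1
g(12) = mex{1} = 0
g(13) = mex{1} = 0
So g(13) = 0.

0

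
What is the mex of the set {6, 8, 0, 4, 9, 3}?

1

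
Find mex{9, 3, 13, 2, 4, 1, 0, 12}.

The values 0, 1, 2, 3, 4 are all present; 5 is the first non-negative integer missing from the set.

5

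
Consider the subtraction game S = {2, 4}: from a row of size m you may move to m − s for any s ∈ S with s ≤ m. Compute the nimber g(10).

Compute g(0), g(1), … for moves {2, 4}:
k:     0  1  2  3  4  5  6  7  8  9 10
g(k):  0  0  1  1  2  2  0  0  1  1  2
So g(10) = 2.

2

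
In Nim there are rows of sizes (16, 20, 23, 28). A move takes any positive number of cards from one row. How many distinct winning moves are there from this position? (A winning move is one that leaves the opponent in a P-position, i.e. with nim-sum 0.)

1

In binary:
  10000  (16)
  10100  (20)
  10111  (23)
  11100  (28)
  -----
  01111  (15)
The overall nim-sum is X = 15. A row of size p has a winning move iff p XOR X < p (reduce it to p XOR X).
  16: 16 XOR 15 = 31 ≥ 16 — no move.
  20: 20 XOR 15 = 27 ≥ 20 — no move.
  23: 23 XOR 15 = 24 ≥ 23 — no move.
  28: 28 XOR 15 = 19 < 28 — winning move (to 19).
That gives 1 winning move.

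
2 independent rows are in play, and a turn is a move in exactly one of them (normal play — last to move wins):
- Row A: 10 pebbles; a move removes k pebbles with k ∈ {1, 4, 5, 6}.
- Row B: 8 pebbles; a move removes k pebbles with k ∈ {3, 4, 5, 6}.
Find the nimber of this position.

3

For row A, compute g(0), g(1), … with moves {1, 4, 5, 6}:
k:     0  1  2  3  4  5  6  7  8  9 10
g(k):  0  1  0  1  2  3  2  3  4  0  1
So g(10) = 1.
Grundy values for row B (subtraction set {3, 4, 5, 6}):
g(0) = mex{} = 0
g(1) = mex{} = 0
g(2) = mex{} = 0
g(3) = mex{0} = 1
g(4) = mex{0} = 1
g(5) = mex{0} = 1
g(6) = mex{0,1} = 2
g(7) = mex{0,1} = 2
g(8) = mex{0,1} = 2
So g(8) = 2.
The value of a disjunctive sum is the nim-sum of the parts.
Combined value = 1 ⊕ 2 = 3.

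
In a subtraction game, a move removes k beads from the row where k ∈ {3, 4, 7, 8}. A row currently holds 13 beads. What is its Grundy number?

0

Compute g(0), g(1), … for moves {3, 4, 7, 8}:
k:     0  1  2  3  4  5  6  7  8  9 10 11 12 13
g(k):  0  0  0  1  1  1  2  2  2  3  3  0  0  0
So g(13) = 0.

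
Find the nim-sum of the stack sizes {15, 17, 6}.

Nim-sum: 15 XOR 17 XOR 6 = 24.

24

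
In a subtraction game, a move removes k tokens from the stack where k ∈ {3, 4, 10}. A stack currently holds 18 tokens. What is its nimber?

Compute g(0), g(1), … for moves {3, 4, 10}:
k:     0  1  2  3  4  5  6  7  8  9 10 11 12 13 14 15 16 17 18
g(k):  0  0  0  1  1  1  2  0  0  0  1  1  1  2  0  0  0  1  1
So g(18) = 1.

1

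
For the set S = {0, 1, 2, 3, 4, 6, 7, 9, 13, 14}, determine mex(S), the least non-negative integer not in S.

The values 0, 1, 2, 3, 4 are all present; 5 is the first non-negative integer missing from the set.

5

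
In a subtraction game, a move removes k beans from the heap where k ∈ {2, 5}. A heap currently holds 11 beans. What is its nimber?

Grundy values for subtraction set {2, 5}:
g(0) = mex{} = 0
g(1) = mex{} = 0
g(2) = mex{0} = 1
g(3) = mex{0} = 1
g(4) = mex{1} = 0
g(5) = mex{0,1} = 2
g(6) = mex{0} = 1
g(7) = mex{1,2} = 0
g(8) = mex{1} = 0
g(9) = mex{0} = 1
g(10) = mex{0,2} = 1
g(11) = mex{1} = 0
So g(11) = 0.

0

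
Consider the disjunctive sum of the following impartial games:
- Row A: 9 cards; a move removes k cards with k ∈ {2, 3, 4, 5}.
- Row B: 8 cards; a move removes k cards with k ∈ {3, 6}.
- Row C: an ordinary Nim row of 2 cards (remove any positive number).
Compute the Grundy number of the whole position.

1

Grundy values for row A (subtraction set {2, 3, 4, 5}):
g(0) = mex{} = 0
g(1) = mex{} = 0
g(2) = mex{0} = 1
g(3) = mex{0} = 1
g(4) = mex{0,1} = 2
g(5) = mex{0,1} = 2
g(6) = mex{0,1,2} = 3
g(7) = mex{1,2} = 0
g(8) = mex{1,2,3} = 0
g(9) = mex{0,2,3} = 1
So g(9) = 1.
For row B, compute g(0), g(1), … with moves {3, 6}:
g(0) = mex{} = 0
g(1) = mex{} = 0
g(2) = mex{} = 0
g(3) = mex{0} = 1
g(4) = mex{0} = 1
g(5) = mex{0} = 1
g(6) = mex{0,1} = 2
g(7) = mex{0,1} = 2
g(8) = mex{0,1} = 2
So g(8) = 2.
Row C is a plain Nim row of size 2, so its Grundy value is 2.
The value of a disjunctive sum is the nim-sum of the parts.
Combined value = 1 XOR 2 XOR 2 = 1.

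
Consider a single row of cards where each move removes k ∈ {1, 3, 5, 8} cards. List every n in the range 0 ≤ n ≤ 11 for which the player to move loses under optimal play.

0, 2, 4, 6

Grundy values for subtraction set {1, 3, 5, 8}:
g(0) = mex{} = 0
g(1) = mex{0} = 1
g(2) = mex{1} = 0
g(3) = mex{0} = 1
g(4) = mex{1} = 0
g(5) = mex{0} = 1
g(6) = mex{1} = 0
g(7) = mex{0} = 1
g(8) = mex{0,1} = 2
g(9) = mex{0,1,2} = 3
g(10) = mex{0,1,3} = 2
g(11) = mex{0,1,2} = 3
The P-positions (g = 0) in 0..11 are 0, 2, 4, 6.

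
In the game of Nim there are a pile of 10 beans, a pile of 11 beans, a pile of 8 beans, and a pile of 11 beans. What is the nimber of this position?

2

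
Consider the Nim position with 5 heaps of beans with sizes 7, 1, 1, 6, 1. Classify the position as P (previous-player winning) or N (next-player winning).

P-position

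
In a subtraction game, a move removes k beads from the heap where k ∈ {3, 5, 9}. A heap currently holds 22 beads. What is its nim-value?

0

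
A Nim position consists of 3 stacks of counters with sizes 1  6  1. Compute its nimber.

Compute the nim-sum pairwise:
1 ⊕ 6 = 7
7 ⊕ 1 = 6

6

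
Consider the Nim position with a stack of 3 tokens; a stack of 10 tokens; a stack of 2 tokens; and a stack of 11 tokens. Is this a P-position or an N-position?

Compute the nim-sum pairwise:
3 XOR 10 = 9
9 XOR 2 = 11
11 XOR 11 = 0
The nim-sum is 0, so this is a P-position: the player to move is in a losing position under optimal play.

P-position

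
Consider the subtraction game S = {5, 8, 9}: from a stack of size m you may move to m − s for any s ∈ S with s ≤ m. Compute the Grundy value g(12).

2

Compute g(0), g(1), … for moves {5, 8, 9}:
k:     0  1  2  3  4  5  6  7  8  9 10 11 12
g(k):  0  0  0  0  0  1  1  1  1  1  2  2  2
So g(12) = 2.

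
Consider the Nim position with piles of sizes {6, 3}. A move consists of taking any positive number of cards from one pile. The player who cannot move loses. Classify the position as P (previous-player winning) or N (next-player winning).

N-position

Nim-sum: 6 XOR 3 = 5.
The nim-sum is 5 ≠ 0, so this is an N-position: the player to move can win.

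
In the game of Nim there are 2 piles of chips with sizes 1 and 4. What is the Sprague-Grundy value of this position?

5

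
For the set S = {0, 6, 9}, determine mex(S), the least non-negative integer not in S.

1

0 is in the set but 1 is not, so the mex is 1.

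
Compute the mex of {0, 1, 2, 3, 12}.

The values 0, 1, 2, 3 are all present; 4 is the first non-negative integer missing from the set.

4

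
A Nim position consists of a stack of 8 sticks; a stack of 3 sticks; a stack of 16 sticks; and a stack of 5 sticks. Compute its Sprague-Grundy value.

Compute the nim-sum pairwise:
8 ^ 3 = 11
11 ^ 16 = 27
27 ^ 5 = 30

30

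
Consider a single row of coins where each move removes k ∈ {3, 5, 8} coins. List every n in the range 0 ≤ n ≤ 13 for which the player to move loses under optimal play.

Build the Grundy sequence with g(k) = mex{g(k−s) : s ∈ {3, 5, 8}, s ≤ k}:
g(0) = mex{} = 0
g(1) = mex{} = 0
g(2) = mex{} = 0
g(3) = mex{0} = 1
g(4) = mex{0} = 1
g(5) = mex{0} = 1
g(6) = mex{0,1} = 2
g(7) = mex{0,1} = 2
g(8) = mex{0,1} = 2
g(9) = mex{0,1,2} = 3
g(10) = mex{0,1,2} = 3
g(11) = mex{1,2} = 0
g(12) = mex{1,2,3} = 0
g(13) = mex{1,2,3} = 0
The P-positions (g = 0) in 0..13 are 0, 1, 2, 11, 12, 13.

0, 1, 2, 11, 12, 13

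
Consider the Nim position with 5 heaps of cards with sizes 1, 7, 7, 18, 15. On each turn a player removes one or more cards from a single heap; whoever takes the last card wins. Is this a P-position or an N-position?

N-position

Bitwise XOR of the heap sizes:
  00001  (1)
  00111  (7)
  00111  (7)
  10010  (18)
  01111  (15)
  -----
  11100  (28)
The nim-sum is 28 ≠ 0, so this is an N-position: the player to move can win.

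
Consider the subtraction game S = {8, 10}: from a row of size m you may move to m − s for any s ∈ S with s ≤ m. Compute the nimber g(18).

0

Grundy values for subtraction set {8, 10}:
k:     0  1  2  3  4  5  6  7  8  9 10 11 12 13 14 15 16 17 18
g(k):  0  0  0  0  0  0  0  0  1  1  1  1  1  1  1  1  2  2  0
So g(18) = 0.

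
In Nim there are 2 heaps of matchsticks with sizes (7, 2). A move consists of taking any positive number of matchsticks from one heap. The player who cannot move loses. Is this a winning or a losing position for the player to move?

Winning position

Nim-sum: 7 XOR 2 = 5.
The nim-sum is 5 ≠ 0, so this is an N-position: the player to move can win.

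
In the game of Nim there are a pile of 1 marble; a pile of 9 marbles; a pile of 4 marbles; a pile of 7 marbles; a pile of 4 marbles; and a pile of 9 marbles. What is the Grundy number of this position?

Nim-sum: 1 ⊕ 9 ⊕ 4 ⊕ 7 ⊕ 4 ⊕ 9 = 6.

6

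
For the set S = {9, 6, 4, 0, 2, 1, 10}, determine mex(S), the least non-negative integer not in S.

The values 0, 1, 2 are all present; 3 is the first non-negative integer missing from the set.

3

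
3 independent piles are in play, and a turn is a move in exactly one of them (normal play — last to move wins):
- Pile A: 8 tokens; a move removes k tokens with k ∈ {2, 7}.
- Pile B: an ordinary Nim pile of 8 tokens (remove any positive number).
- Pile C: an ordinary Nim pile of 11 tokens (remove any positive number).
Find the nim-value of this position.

1

Grundy values for pile A (subtraction set {2, 7}):
k:     0  1  2  3  4  5  6  7  8
g(k):  0  0  1  1  0  0  1  1  2
So g(8) = 2.
Pile B is a plain Nim pile of size 8, so its Grundy value is 8.
Pile C is a plain Nim pile of size 11, so its Grundy value is 11.
By the Sprague-Grundy theorem, the Grundy value of a sum of independent games is the XOR of the component values.
Combined value = 2 ⊕ 8 ⊕ 11 = 1.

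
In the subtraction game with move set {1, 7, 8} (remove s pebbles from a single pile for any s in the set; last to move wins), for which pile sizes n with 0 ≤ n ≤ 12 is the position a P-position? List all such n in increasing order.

0, 2, 4, 6

Grundy values for subtraction set {1, 7, 8}:
k:     0  1  2  3  4  5  6  7  8  9 10 11 12
g(k):  0  1  0  1  0  1  0  1  2  3  2  3  2
The P-positions (g = 0) in 0..12 are 0, 2, 4, 6.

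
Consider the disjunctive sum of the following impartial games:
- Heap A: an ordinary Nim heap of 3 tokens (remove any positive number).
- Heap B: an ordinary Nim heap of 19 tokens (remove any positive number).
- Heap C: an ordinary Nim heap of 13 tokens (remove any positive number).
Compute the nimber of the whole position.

29

Heap A is a plain Nim heap of size 3, so its Grundy value is 3.
Heap B is a plain Nim heap of size 19, so its Grundy value is 19.
Heap C is a plain Nim heap of size 13, so its Grundy value is 13.
The value of a disjunctive sum is the nim-sum of the parts.
Combined value = 3 ⊕ 19 ⊕ 13 = 29.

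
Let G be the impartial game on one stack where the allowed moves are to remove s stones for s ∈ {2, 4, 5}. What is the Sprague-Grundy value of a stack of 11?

2

Compute g(0), g(1), … for moves {2, 4, 5}:
g(0) = mex{} = 0
g(1) = mex{} = 0
g(2) = mex{0} = 1
g(3) = mex{0} = 1
g(4) = mex{0,1} = 2
g(5) = mex{0,1} = 2
g(6) = mex{0,1,2} = 3
g(7) = mex{1,2} = 0
g(8) = mex{1,2,3} = 0
g(9) = mex{0,2} = 1
g(10) = mex{0,2,3} = 1
g(11) = mex{0,1,3} = 2
So g(11) = 2.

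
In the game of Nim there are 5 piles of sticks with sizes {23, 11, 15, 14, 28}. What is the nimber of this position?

1

Nim-sum: 23 XOR 11 XOR 15 XOR 14 XOR 28 = 1.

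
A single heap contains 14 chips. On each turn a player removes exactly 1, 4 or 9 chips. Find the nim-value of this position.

2

Compute g(0), g(1), … for moves {1, 4, 9}:
k:     0  1  2  3  4  5  6  7  8  9 10 11 12 13 14
g(k):  0  1  0  1  2  0  1  0  1  2  0  1  0  1  2
So g(14) = 2.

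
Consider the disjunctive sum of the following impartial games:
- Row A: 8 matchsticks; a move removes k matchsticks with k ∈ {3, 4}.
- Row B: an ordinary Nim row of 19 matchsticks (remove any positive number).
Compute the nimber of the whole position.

Build the Grundy sequence for row A with g(k) = mex{g(k−s) : s ∈ {3, 4}, s ≤ k}:
k:     0  1  2  3  4  5  6  7  8
g(k):  0  0  0  1  1  1  2  0  0
So g(8) = 0.
Row B is a plain Nim row of size 19, so its Grundy value is 19.
By the Sprague-Grundy theorem, the Grundy value of a sum of independent games is the XOR of the component values.
Combined value = 0 XOR 19 = 19.

19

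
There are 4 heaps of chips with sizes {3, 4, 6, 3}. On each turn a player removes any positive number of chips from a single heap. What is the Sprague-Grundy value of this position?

Bitwise XOR of the heap sizes:
  011  (3)
  100  (4)
  110  (6)
  011  (3)
  ---
  010  (2)

2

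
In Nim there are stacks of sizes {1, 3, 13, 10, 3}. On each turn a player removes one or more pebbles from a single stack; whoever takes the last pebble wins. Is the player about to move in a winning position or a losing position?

Winning position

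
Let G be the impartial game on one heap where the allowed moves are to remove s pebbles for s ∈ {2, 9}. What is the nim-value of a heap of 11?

0

Build the Grundy sequence with g(k) = mex{g(k−s) : s ∈ {2, 9}, s ≤ k}:
g(0) = mex{} = 0
g(1) = mex{} = 0
g(2) = mex{0} = 1
g(3) = mex{0} = 1
g(4) = mex{1} = 0
g(5) = mex{1} = 0
g(6) = mex{0} = 1
g(7) = mex{0} = 1
g(8) = mex{1} = 0
g(9) = mex{0,1} = 2
g(10) = mex{0} = 1
g(11) = mex{1,2} = 0
So g(11) = 0.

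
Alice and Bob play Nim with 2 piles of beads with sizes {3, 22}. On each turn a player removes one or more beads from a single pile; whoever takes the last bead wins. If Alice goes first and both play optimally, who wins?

Alice wins

Bitwise XOR of the heap sizes:
  00011  (3)
  10110  (22)
  -----
  10101  (21)
The nim-sum is 21 ≠ 0, so this is an N-position: the player to move can win; Alice has a winning move.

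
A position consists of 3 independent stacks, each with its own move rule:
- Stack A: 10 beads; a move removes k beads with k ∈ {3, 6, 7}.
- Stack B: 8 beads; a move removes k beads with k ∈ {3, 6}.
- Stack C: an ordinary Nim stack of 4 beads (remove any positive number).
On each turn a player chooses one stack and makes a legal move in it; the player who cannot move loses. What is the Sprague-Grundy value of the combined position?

Build the Grundy sequence for stack A with g(k) = mex{g(k−s) : s ∈ {3, 6, 7}, s ≤ k}:
g(0) = mex{} = 0
g(1) = mex{} = 0
g(2) = mex{} = 0
g(3) = mex{0} = 1
g(4) = mex{0} = 1
g(5) = mex{0} = 1
g(6) = mex{0,1} = 2
g(7) = mex{0,1} = 2
g(8) = mex{0,1} = 2
g(9) = mex{0,1,2} = 3
g(10) = mex{1,2} = 0
So g(10) = 0.
For stack B, compute g(0), g(1), … with moves {3, 6}:
g(0) = mex{} = 0
g(1) = mex{} = 0
g(2) = mex{} = 0
g(3) = mex{0} = 1
g(4) = mex{0} = 1
g(5) = mex{0} = 1
g(6) = mex{0,1} = 2
g(7) = mex{0,1} = 2
g(8) = mex{0,1} = 2
So g(8) = 2.
Stack C is a plain Nim stack of size 4, so its Grundy value is 4.
The value of a disjunctive sum is the nim-sum of the parts.
Combined value = 0 ⊕ 2 ⊕ 4 = 6.

6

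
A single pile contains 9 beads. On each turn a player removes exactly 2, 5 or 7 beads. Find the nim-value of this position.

2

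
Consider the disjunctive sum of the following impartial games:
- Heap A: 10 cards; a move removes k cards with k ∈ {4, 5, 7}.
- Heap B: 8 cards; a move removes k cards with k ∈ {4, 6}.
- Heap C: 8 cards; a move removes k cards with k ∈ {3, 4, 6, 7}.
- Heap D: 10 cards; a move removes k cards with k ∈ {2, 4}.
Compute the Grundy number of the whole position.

0

Grundy values for heap A (subtraction set {4, 5, 7}):
g(0) = mex{} = 0
g(1) = mex{} = 0
g(2) = mex{} = 0
g(3) = mex{} = 0
g(4) = mex{0} = 1
g(5) = mex{0} = 1
g(6) = mex{0} = 1
g(7) = mex{0} = 1
g(8) = mex{0,1} = 2
g(9) = mex{0,1} = 2
g(10) = mex{0,1} = 2
So g(10) = 2.
For heap B, compute g(0), g(1), … with moves {4, 6}:
g(0) = mex{} = 0
g(1) = mex{} = 0
g(2) = mex{} = 0
g(3) = mex{} = 0
g(4) = mex{0} = 1
g(5) = mex{0} = 1
g(6) = mex{0} = 1
g(7) = mex{0} = 1
g(8) = mex{0,1} = 2
So g(8) = 2.
Grundy values for heap C (subtraction set {3, 4, 6, 7}):
k:     0  1  2  3  4  5  6  7  8
g(k):  0  0  0  1  1  1  2  2  2
So g(8) = 2.
Grundy values for heap D (subtraction set {2, 4}):
k:     0  1  2  3  4  5  6  7  8  9 10
g(k):  0  0  1  1  2  2  0  0  1  1  2
So g(10) = 2.
The value of a disjunctive sum is the nim-sum of the parts.
Combined value = 2 XOR 2 XOR 2 XOR 2 = 0.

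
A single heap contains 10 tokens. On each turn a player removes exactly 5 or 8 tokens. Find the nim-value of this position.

2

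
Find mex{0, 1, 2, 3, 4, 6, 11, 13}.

5

The values 0, 1, 2, 3, 4 are all present; 5 is the first non-negative integer missing from the set.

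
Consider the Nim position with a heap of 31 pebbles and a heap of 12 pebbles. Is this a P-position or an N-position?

N-position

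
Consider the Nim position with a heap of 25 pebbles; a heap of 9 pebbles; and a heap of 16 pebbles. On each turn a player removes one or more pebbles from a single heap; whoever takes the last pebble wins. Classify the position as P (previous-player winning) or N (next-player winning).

P-position

Compute the nim-sum pairwise:
25 ^ 9 = 16
16 ^ 16 = 0
The nim-sum is 0, so this is a P-position: the player to move is in a losing position under optimal play.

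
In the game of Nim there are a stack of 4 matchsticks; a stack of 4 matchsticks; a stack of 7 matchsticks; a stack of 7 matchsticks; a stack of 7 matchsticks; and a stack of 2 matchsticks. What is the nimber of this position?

5

Compute the nim-sum pairwise:
4 XOR 4 = 0
0 XOR 7 = 7
7 XOR 7 = 0
0 XOR 7 = 7
7 XOR 2 = 5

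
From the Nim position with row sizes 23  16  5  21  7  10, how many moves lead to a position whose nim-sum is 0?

Bitwise XOR of the heap sizes:
  10111  (23)
  10000  (16)
  00101  (5)
  10101  (21)
  00111  (7)
  01010  (10)
  -----
  11010  (26)
The overall nim-sum is X = 26. A row of size p has a winning move iff p XOR X < p (reduce it to p XOR X).
  23: 23 XOR 26 = 13 < 23 — winning move (to 13).
  16: 16 XOR 26 = 10 < 16 — winning move (to 10).
  5: 5 XOR 26 = 31 ≥ 5 — no move.
  21: 21 XOR 26 = 15 < 21 — winning move (to 15).
  7: 7 XOR 26 = 29 ≥ 7 — no move.
  10: 10 XOR 26 = 16 ≥ 10 — no move.
That gives 3 winning moves.

3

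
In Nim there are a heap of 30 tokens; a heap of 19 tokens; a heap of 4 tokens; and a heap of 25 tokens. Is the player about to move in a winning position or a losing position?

Nim-sum: 30 ⊕ 19 ⊕ 4 ⊕ 25 = 16.
The nim-sum is 16 ≠ 0, so this is an N-position: the player to move can win.

Winning position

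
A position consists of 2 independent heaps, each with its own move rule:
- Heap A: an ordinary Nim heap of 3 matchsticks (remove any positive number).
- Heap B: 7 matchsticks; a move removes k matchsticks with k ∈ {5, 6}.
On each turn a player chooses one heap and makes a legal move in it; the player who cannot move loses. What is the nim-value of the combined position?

Heap A is a plain Nim heap of size 3, so its Grundy value is 3.
For heap B, compute g(0), g(1), … with moves {5, 6}:
k:     0  1  2  3  4  5  6  7
g(k):  0  0  0  0  0  1  1  1
So g(7) = 1.
By the Sprague-Grundy theorem, the Grundy value of a sum of independent games is the XOR of the component values.
Combined value = 3 ⊕ 1 = 2.

2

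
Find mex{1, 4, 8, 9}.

0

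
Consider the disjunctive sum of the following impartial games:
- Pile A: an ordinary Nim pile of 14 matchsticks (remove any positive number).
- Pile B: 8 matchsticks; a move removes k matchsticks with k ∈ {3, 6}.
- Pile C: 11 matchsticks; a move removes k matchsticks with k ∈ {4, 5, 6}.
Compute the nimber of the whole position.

Pile A is a plain Nim pile of size 14, so its Grundy value is 14.
For pile B, compute g(0), g(1), … with moves {3, 6}:
g(0) = mex{} = 0
g(1) = mex{} = 0
g(2) = mex{} = 0
g(3) = mex{0} = 1
g(4) = mex{0} = 1
g(5) = mex{0} = 1
g(6) = mex{0,1} = 2
g(7) = mex{0,1} = 2
g(8) = mex{0,1} = 2
So g(8) = 2.
Build the Grundy sequence for pile C with g(k) = mex{g(k−s) : s ∈ {4, 5, 6}, s ≤ k}:
g(0) = mex{} = 0
g(1) = mex{} = 0
g(2) = mex{} = 0
g(3) = mex{} = 0
g(4) = mex{0} = 1
g(5) = mex{0} = 1
g(6) = mex{0} = 1
g(7) = mex{0} = 1
g(8) = mex{0,1} = 2
g(9) = mex{0,1} = 2
g(10) = mex{1} = 0
g(11) = mex{1} = 0
So g(11) = 0.
The value of a disjunctive sum is the nim-sum of the parts.
Combined value = 14 ⊕ 2 ⊕ 0 = 12.

12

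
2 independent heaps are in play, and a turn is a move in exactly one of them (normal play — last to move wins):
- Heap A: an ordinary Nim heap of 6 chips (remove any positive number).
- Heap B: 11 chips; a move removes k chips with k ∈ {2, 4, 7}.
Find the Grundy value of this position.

7

Heap A is a plain Nim heap of size 6, so its Grundy value is 6.
Grundy values for heap B (subtraction set {2, 4, 7}):
k:     0  1  2  3  4  5  6  7  8  9 10 11
g(k):  0  0  1  1  2  2  0  3  1  0  2  1
So g(11) = 1.
The value of a disjunctive sum is the nim-sum of the parts.
Combined value = 6 ⊕ 1 = 7.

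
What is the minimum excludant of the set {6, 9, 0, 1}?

The values 0, 1 are all present; 2 is the first non-negative integer missing from the set.

2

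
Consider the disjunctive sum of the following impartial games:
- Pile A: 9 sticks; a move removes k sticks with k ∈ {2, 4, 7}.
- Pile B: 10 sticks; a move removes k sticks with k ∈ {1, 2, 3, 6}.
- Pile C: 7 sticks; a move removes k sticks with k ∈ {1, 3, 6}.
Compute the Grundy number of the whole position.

1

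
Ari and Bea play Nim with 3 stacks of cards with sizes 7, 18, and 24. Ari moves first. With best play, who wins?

In binary:
  00111  (7)
  10010  (18)
  11000  (24)
  -----
  01101  (13)
The nim-sum is 13 ≠ 0, so this is an N-position: the player to move can win; Ari has a winning move.

Ari wins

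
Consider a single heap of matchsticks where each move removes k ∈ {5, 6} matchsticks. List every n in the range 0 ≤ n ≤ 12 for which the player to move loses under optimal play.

0, 1, 2, 3, 4, 11, 12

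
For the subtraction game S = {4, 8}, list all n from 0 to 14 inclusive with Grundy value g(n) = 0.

0, 1, 2, 3, 12, 13, 14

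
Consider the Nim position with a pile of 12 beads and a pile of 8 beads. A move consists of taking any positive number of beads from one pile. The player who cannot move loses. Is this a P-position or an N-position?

N-position

Compute the nim-sum pairwise:
12 XOR 8 = 4
The nim-sum is 4 ≠ 0, so this is an N-position: the player to move can win.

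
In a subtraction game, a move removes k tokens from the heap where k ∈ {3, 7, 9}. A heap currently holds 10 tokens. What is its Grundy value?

Compute g(0), g(1), … for moves {3, 7, 9}:
k:     0  1  2  3  4  5  6  7  8  9 10
g(k):  0  0  0  1  1  1  0  2  2  1  3
So g(10) = 3.

3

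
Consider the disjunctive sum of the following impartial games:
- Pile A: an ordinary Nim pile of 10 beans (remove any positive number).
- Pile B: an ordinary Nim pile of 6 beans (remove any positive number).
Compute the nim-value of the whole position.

12

Pile A is a plain Nim pile of size 10, so its Grundy value is 10.
Pile B is a plain Nim pile of size 6, so its Grundy value is 6.
By the Sprague-Grundy theorem, the Grundy value of a sum of independent games is the XOR of the component values.
Combined value = 10 ⊕ 6 = 12.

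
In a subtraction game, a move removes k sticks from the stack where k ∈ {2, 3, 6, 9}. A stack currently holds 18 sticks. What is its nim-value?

3

Build the Grundy sequence with g(k) = mex{g(k−s) : s ∈ {2, 3, 6, 9}, s ≤ k}:
k:     0  1  2  3  4  5  6  7  8  9 10 11 12 13 14 15 16 17 18
g(k):  0  0  1  1  2  0  3  1  2  2  3  3  0  0  1  1  2  0  3
So g(18) = 3.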